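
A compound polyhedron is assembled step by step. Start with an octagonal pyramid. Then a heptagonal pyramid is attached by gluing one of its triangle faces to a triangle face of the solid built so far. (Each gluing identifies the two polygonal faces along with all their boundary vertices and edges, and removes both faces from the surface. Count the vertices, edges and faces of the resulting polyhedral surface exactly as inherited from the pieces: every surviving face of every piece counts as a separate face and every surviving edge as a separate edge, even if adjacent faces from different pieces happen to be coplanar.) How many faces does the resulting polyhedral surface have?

An octagonal pyramid: V=9, E=16, F=9.
Attach a heptagonal pyramid (V=8, E=14, F=8) along a 3-gon: merge 3 vertices and 3 edges, delete both glued faces → V=14, E=27, F=15.
Check: V − E + F = 14 − 27 + 15 = 2.

15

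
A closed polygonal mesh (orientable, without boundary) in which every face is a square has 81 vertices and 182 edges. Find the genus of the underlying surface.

Every face is a square and each edge borders two faces, so 4F = 2·182, giving F = 91.
χ = V − E + F = 81 − 182 + 91 = -10.
For a closed orientable surface χ = 2 − 2g, so g = (2 − (-10))/2 = 6.

6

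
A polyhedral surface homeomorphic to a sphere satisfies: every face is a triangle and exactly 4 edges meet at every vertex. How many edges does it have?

Each face has 3 edges and each edge borders two faces, so 2E = 3F.
Each vertex has degree 4, so 4V = 2E and hence V = 3F/4.
Euler: V − E + F = 2 ⇒ (3F/4) − (3F/2) + F = 2.
Multiply by 8: (6 − 12 + 8)F = 16, i.e. 2F = 16.
So F = 8, E = 3·8/2 = 12, V = 3·8/4 = 6.

12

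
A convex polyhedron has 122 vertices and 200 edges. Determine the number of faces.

80

Here V − E + F = 2.
F = 2 − V + E = 2 − 122 + 200 = 80.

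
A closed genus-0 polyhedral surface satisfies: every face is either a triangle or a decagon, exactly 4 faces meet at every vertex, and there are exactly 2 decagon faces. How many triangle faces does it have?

20

Let x be the number of triangles; then F = 2 + x.
Edge–face incidences: 2E = 10·2 + 3·x = 20 + 3x.
Every vertex has degree 4, so 4V = 2E.
Euler: V − E + F = 2 ⇒ (2E)/4 − E + (2 + x) = 2.
Multiply by 8: 2·(2E) − 4·(2E) + 8·(2 + x) = 16, i.e. 16 + 8x − 2·(20 + 3x) = 16.
Collecting terms: 2x − 24 = 16, so 2x = 40, so x = 20.
Then 2E = 20 + 3·20 = 80, so E = 40, V = 2E/4 = 20, F = 2 + 20 = 22.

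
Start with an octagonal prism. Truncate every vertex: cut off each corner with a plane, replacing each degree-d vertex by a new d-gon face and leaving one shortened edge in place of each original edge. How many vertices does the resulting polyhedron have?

48

The base solid has V = 16, E = 24, F = 10.
Truncation replaces each original edge-end by a new vertex, so V′ = 2E = 48.
Each original edge survives, and each old vertex of degree d contributes d new edges; summing degrees gives Σd = 2E, so E′ = E + 2E = 3E = 72.
Each original face survives and each original vertex becomes one new face: F′ = F + V = 26.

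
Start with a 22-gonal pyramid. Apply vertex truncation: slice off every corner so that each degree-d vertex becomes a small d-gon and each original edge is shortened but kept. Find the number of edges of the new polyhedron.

The base solid has V = 23, E = 44, F = 23.
Truncation replaces each original edge-end by a new vertex, so V′ = 2E = 88.
Each original edge survives, and each old vertex of degree d contributes d new edges; summing degrees gives Σd = 2E, so E′ = E + 2E = 3E = 132.
Each original face survives and each original vertex becomes one new face: F′ = F + V = 46.

132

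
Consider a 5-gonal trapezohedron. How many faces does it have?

10

The n-trapezohedron (dual of the n-antiprism) has V = 2·5 + 2 = 12, E = 4·5 = 20, F = 2·5 = 10.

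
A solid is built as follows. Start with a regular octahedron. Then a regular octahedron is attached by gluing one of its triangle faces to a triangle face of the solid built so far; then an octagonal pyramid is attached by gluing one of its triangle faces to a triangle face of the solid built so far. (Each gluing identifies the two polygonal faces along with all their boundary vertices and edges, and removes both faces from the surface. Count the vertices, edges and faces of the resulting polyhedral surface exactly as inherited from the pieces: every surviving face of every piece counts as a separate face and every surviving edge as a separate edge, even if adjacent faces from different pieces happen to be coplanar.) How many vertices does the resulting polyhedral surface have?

15

A regular octahedron: V=6, E=12, F=8.
Attach a regular octahedron (V=6, E=12, F=8) along a 3-gon: merge 3 vertices and 3 edges, delete both glued faces → V=9, E=21, F=14.
Attach an octagonal pyramid (V=9, E=16, F=9) along a 3-gon: merge 3 vertices and 3 edges, delete both glued faces → V=15, E=34, F=21.
Check: V − E + F = 15 − 34 + 21 = 2.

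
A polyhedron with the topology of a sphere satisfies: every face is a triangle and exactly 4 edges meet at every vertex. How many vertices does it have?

6

Each face has 3 edges and each edge borders two faces, so 2E = 3F.
Each vertex has degree 4, so 4V = 2E and hence V = 3F/4.
Euler: V − E + F = 2 ⇒ (3F/4) − (3F/2) + F = 2.
Multiply by 8: (6 − 12 + 8)F = 16, i.e. 2F = 16.
So F = 8, E = 3·8/2 = 12, V = 3·8/4 = 6.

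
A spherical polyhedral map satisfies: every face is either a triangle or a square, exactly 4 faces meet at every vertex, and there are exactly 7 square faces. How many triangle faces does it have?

Let x be the number of triangles; then F = 7 + x.
Edge–face incidences: 2E = 4·7 + 3·x = 28 + 3x.
Every vertex has degree 4, so 4V = 2E.
Euler: V − E + F = 2 ⇒ (2E)/4 − E + (7 + x) = 2.
Multiply by 8: 2·(2E) − 4·(2E) + 8·(7 + x) = 16, i.e. 56 + 8x − 2·(28 + 3x) = 16.
Collecting terms: 2x = 16, so x = 8.
Then 2E = 28 + 3·8 = 52, so E = 26, V = 2E/4 = 13, F = 7 + 8 = 15.

8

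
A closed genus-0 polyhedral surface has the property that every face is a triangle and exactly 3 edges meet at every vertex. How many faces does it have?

Each face has 3 edges and each edge borders two faces, so 2E = 3F.
Each vertex has degree 3, so 3V = 2E and hence V = 3F/3.
Euler: V − E + F = 2 ⇒ (3F/3) − (3F/2) + F = 2.
Multiply by 6: (6 − 9 + 6)F = 12, i.e. 3F = 12.
So F = 4, E = 3·4/2 = 6, V = 3·4/3 = 4.

4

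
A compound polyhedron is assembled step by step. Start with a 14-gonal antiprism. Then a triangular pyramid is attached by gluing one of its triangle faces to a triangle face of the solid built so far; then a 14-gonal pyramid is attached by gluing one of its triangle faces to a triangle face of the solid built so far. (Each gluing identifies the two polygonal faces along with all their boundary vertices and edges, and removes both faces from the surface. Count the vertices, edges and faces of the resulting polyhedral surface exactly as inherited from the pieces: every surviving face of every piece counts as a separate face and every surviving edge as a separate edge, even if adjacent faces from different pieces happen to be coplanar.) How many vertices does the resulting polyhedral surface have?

A 14-gonal antiprism: V=28, E=56, F=30.
Attach a triangular pyramid (V=4, E=6, F=4) along a 3-gon: merge 3 vertices and 3 edges, delete both glued faces → V=29, E=59, F=32.
Attach a 14-gonal pyramid (V=15, E=28, F=15) along a 3-gon: merge 3 vertices and 3 edges, delete both glued faces → V=41, E=84, F=45.
Check: V − E + F = 41 − 84 + 45 = 2.

41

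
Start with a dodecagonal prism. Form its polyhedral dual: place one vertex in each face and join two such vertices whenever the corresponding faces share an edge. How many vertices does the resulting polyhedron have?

The base solid has V = 24, E = 36, F = 14.
The dual swaps V and F and preserves E: V′ = F = 14, E′ = E = 36, F′ = V = 24.

14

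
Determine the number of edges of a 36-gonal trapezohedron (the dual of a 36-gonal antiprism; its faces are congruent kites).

The n-trapezohedron (dual of the n-antiprism) has V = 2·36 + 2 = 74, E = 4·36 = 144, F = 2·36 = 72.
Check: V − E + F = 74 − 144 + 72 = 2.

144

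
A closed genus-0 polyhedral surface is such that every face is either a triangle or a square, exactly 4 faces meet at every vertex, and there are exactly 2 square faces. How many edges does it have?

Let x be the number of triangles; then F = 2 + x.
Edge–face incidences: 2E = 4·2 + 3·x = 8 + 3x.
Every vertex has degree 4, so 4V = 2E.
Euler: V − E + F = 2 ⇒ (2E)/4 − E + (2 + x) = 2.
Multiply by 8: 2·(2E) − 4·(2E) + 8·(2 + x) = 16, i.e. 16 + 8x − 2·(8 + 3x) = 16.
Collecting terms: 2x = 16, so x = 8.
Then 2E = 8 + 3·8 = 32, so E = 16, V = 2E/4 = 8, F = 2 + 8 = 10.

16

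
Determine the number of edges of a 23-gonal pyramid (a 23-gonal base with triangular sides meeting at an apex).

A pyramid on an n-gon base has one n-gon and n triangles: V = 23 + 1 = 24, E = 2·23 = 46, F = 23 + 1 = 24.
Check: V − E + F = 24 − 46 + 24 = 2.

46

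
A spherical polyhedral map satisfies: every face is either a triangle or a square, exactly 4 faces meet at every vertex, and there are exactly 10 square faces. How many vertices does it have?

Let x be the number of triangles; then F = 10 + x.
Edge–face incidences: 2E = 4·10 + 3·x = 40 + 3x.
Every vertex has degree 4, so 4V = 2E.
Euler: V − E + F = 2 ⇒ (2E)/4 − E + (10 + x) = 2.
Multiply by 8: 2·(2E) − 4·(2E) + 8·(10 + x) = 16, i.e. 80 + 8x − 2·(40 + 3x) = 16.
Collecting terms: 2x = 16, so x = 8.
Then 2E = 40 + 3·8 = 64, so E = 32, V = 2E/4 = 16, F = 10 + 8 = 18.

16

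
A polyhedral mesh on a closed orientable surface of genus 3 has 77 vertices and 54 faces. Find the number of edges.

135

For a closed orientable surface of genus 3, χ = 2 − 2·3 = -4.
E = V + F − (-4) = 77 + 54 − (-4) = 135.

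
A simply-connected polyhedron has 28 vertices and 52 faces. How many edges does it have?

78

Here V − E + F = 2.
E = V + F − (2) = 28 + 52 − (2) = 78.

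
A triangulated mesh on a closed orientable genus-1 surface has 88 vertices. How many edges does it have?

χ = 2 − 2·1 = 0, and every face is a triangle so 3F = 2E.
V − E + F = 0 with E = 3F/2 gives 88 − (3/2 − 1)·F = 0, so F = 176 and E = 264.

264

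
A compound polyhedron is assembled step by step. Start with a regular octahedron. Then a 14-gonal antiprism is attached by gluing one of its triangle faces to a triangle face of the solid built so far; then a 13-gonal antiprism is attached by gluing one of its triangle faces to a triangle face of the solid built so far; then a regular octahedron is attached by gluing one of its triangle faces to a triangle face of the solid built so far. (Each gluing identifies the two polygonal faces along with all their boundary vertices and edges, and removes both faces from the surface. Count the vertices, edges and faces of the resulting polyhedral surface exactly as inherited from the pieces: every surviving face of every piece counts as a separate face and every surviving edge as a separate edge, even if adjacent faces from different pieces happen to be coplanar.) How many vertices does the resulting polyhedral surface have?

A regular octahedron: V=6, E=12, F=8.
Attach a 14-gonal antiprism (V=28, E=56, F=30) along a 3-gon: merge 3 vertices and 3 edges, delete both glued faces → V=31, E=65, F=36.
Attach a 13-gonal antiprism (V=26, E=52, F=28) along a 3-gon: merge 3 vertices and 3 edges, delete both glued faces → V=54, E=114, F=62.
Attach a regular octahedron (V=6, E=12, F=8) along a 3-gon: merge 3 vertices and 3 edges, delete both glued faces → V=57, E=123, F=68.
Check: V − E + F = 57 − 123 + 68 = 2.

57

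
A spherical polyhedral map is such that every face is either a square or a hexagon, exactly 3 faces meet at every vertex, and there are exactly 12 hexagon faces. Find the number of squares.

6

Let x be the number of squares; then F = 12 + x.
Edge–face incidences: 2E = 6·12 + 4·x = 72 + 4x.
Every vertex has degree 3, so 3V = 2E.
Euler: V − E + F = 2 ⇒ (2E)/3 − E + (12 + x) = 2.
Multiply by 6: 2·(2E) − 3·(2E) + 6·(12 + x) = 12, i.e. 72 + 6x − (72 + 4x) = 12.
Collecting terms: 2x = 12, so x = 6.
Then 2E = 72 + 4·6 = 96, so E = 48, V = 2E/3 = 32, F = 12 + 6 = 18.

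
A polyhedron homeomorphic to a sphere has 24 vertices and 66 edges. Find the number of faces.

Here V − E + F = 2.
F = 2 − V + E = 2 − 24 + 66 = 44.

44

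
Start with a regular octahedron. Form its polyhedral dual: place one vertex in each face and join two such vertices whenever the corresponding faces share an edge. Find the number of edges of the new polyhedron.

12

The base solid has V = 6, E = 12, F = 8.
The dual swaps V and F and preserves E: V′ = F = 8, E′ = E = 12, F′ = V = 6.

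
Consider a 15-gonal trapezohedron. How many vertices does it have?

32

The n-trapezohedron (dual of the n-antiprism) has V = 2·15 + 2 = 32, E = 4·15 = 60, F = 2·15 = 30.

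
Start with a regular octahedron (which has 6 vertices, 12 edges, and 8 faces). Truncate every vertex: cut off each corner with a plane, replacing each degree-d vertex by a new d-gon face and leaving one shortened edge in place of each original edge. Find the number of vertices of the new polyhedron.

24

Truncation replaces each original edge-end by a new vertex, so V′ = 2E = 24.
Each original edge survives, and each old vertex of degree d contributes d new edges; summing degrees gives Σd = 2E, so E′ = E + 2E = 3E = 36.
Each original face survives and each original vertex becomes one new face: F′ = F + V = 14.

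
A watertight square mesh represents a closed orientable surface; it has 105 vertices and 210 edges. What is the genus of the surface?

1

Every face is a square and each edge borders two faces, so 4F = 2·210, giving F = 105.
χ = V − E + F = 105 − 210 + 105 = 0.
For a closed orientable surface χ = 2 − 2g, so g = (2 − (0))/2 = 1.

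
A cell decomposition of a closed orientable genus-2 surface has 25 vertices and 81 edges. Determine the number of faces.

54

For a closed orientable surface of genus 2, χ = 2 − 2·2 = -2.
F = -2 − V + E = -2 − 25 + 81 = 54.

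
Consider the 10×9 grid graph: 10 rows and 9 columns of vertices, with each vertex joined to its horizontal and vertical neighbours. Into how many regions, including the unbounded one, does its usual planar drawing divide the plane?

73

The grid has V = 10·9 = 90 vertices and E = 10·8 + 9·9 = 161 edges.
F = 2 − V + E = 2 − 90 + 161 = 73.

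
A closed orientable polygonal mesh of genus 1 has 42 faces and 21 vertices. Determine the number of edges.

63

For a closed orientable surface of genus 1, χ = 2 − 2·1 = 0.
E = V + F − (0) = 21 + 42 − (0) = 63.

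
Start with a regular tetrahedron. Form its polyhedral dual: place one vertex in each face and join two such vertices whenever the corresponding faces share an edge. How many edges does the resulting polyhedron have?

The base solid has V = 4, E = 6, F = 4.
The dual swaps V and F and preserves E: V′ = F = 4, E′ = E = 6, F′ = V = 4.

6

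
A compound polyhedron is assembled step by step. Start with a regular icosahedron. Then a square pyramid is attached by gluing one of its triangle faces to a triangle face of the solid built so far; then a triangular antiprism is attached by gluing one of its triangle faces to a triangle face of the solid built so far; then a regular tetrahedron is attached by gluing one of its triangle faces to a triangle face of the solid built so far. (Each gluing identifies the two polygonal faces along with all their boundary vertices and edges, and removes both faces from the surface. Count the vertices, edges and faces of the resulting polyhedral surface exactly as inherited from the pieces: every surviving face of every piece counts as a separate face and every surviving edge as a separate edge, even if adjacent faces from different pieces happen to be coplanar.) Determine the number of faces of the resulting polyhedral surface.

31

A regular icosahedron: V=12, E=30, F=20.
Attach a square pyramid (V=5, E=8, F=5) along a 3-gon: merge 3 vertices and 3 edges, delete both glued faces → V=14, E=35, F=23.
Attach a triangular antiprism (V=6, E=12, F=8) along a 3-gon: merge 3 vertices and 3 edges, delete both glued faces → V=17, E=44, F=29.
Attach a regular tetrahedron (V=4, E=6, F=4) along a 3-gon: merge 3 vertices and 3 edges, delete both glued faces → V=18, E=47, F=31.
Check: V − E + F = 18 − 47 + 31 = 2.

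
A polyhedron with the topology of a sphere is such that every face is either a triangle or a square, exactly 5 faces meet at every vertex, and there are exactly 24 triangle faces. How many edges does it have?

Let x be the number of squares; then F = 24 + x.
Edge–face incidences: 2E = 3·24 + 4·x = 72 + 4x.
Every vertex has degree 5, so 5V = 2E.
Euler: V − E + F = 2 ⇒ (2E)/5 − E + (24 + x) = 2.
Multiply by 10: 2·(2E) − 5·(2E) + 10·(24 + x) = 20, i.e. 240 + 10x − 3·(72 + 4x) = 20.
Collecting terms: −2x + 24 = 20, so −2x = −4, so x = 2.
Then 2E = 72 + 4·2 = 80, so E = 40, V = 2E/5 = 16, F = 24 + 2 = 26.

40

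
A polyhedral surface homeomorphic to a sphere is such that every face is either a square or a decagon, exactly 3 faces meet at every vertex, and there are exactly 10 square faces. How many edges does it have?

Let x be the number of decagons; then F = 10 + x.
Edge–face incidences: 2E = 4·10 + 10·x = 40 + 10x.
Every vertex has degree 3, so 3V = 2E.
Euler: V − E + F = 2 ⇒ (2E)/3 − E + (10 + x) = 2.
Multiply by 6: 2·(2E) − 3·(2E) + 6·(10 + x) = 12, i.e. 60 + 6x − (40 + 10x) = 12.
Collecting terms: −4x + 20 = 12, so −4x = −8, so x = 2.
Then 2E = 40 + 10·2 = 60, so E = 30, V = 2E/3 = 20, F = 10 + 2 = 12.

30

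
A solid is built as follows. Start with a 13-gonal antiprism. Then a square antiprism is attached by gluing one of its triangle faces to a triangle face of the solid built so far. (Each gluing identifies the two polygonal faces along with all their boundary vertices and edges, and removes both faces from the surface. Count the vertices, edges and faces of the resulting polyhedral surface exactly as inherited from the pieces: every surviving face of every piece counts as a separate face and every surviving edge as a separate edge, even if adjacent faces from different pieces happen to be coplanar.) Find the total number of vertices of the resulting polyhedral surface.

A 13-gonal antiprism: V=26, E=52, F=28.
Attach a square antiprism (V=8, E=16, F=10) along a 3-gon: merge 3 vertices and 3 edges, delete both glued faces → V=31, E=65, F=36.
Check: V − E + F = 31 − 65 + 36 = 2.

31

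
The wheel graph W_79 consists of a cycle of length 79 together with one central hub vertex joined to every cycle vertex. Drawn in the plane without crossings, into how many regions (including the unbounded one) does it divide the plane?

80

W_79 has V = 79 + 1 = 80 vertices and E = 2·79 = 158 edges.
By Euler's formula F = 2 − V + E = 2 − 80 + 158 = 80.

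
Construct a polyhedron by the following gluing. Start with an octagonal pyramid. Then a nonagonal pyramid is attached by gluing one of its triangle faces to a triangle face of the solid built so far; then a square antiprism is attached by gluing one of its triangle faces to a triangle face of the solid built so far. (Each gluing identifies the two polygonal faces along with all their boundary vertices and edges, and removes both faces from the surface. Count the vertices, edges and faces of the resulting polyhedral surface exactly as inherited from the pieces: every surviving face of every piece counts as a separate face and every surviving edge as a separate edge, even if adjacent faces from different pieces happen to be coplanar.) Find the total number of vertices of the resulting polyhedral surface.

21

An octagonal pyramid: V=9, E=16, F=9.
Attach a nonagonal pyramid (V=10, E=18, F=10) along a 3-gon: merge 3 vertices and 3 edges, delete both glued faces → V=16, E=31, F=17.
Attach a square antiprism (V=8, E=16, F=10) along a 3-gon: merge 3 vertices and 3 edges, delete both glued faces → V=21, E=44, F=25.
Check: V − E + F = 21 − 44 + 25 = 2.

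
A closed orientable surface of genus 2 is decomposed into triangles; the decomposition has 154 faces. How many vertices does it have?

75

χ = 2 − 2·2 = -2, and every face is a triangle so 3F = 2E.
E = 3·154/2 = 231. Then V = -2 + E − F = -2 + 231 − 154 = 75.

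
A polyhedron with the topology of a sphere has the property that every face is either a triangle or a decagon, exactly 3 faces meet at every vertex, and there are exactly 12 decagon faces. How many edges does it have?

90

Let x be the number of triangles; then F = 12 + x.
Edge–face incidences: 2E = 10·12 + 3·x = 120 + 3x.
Every vertex has degree 3, so 3V = 2E.
Euler: V − E + F = 2 ⇒ (2E)/3 − E + (12 + x) = 2.
Multiply by 6: 2·(2E) − 3·(2E) + 6·(12 + x) = 12, i.e. 72 + 6x − (120 + 3x) = 12.
Collecting terms: 3x − 48 = 12, so 3x = 60, so x = 20.
Then 2E = 120 + 3·20 = 180, so E = 90, V = 2E/3 = 60, F = 12 + 20 = 32.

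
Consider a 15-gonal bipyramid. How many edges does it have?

45

A bipyramid over an n-gon has 2n triangular faces and n + 2 vertices: V = 15 + 2 = 17, E = 3·15 = 45, F = 2·15 = 30.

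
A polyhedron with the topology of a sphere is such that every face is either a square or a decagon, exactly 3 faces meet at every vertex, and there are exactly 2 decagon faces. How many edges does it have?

30

Let x be the number of squares; then F = 2 + x.
Edge–face incidences: 2E = 10·2 + 4·x = 20 + 4x.
Every vertex has degree 3, so 3V = 2E.
Euler: V − E + F = 2 ⇒ (2E)/3 − E + (2 + x) = 2.
Multiply by 6: 2·(2E) − 3·(2E) + 6·(2 + x) = 12, i.e. 12 + 6x − (20 + 4x) = 12.
Collecting terms: 2x − 8 = 12, so 2x = 20, so x = 10.
Then 2E = 20 + 4·10 = 60, so E = 30, V = 2E/3 = 20, F = 2 + 10 = 12.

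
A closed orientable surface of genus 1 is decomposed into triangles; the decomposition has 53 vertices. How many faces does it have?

χ = 2 − 2·1 = 0, and every face is a triangle so 3F = 2E.
V − E + F = 0 with E = 3F/2 gives 53 − (3/2 − 1)·F = 0, so F = 106 and E = 159.

106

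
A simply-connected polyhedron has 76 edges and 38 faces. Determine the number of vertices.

Here V − E + F = 2.
V = 2 + E − F = 2 + 76 − 38 = 40.

40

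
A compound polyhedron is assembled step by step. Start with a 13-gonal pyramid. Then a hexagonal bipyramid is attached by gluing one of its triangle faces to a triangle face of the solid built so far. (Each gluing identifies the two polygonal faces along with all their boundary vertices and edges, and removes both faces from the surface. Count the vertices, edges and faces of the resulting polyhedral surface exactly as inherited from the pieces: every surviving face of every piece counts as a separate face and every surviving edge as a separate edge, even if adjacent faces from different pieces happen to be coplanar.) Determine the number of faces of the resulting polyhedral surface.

24

A 13-gonal pyramid: V=14, E=26, F=14.
Attach a hexagonal bipyramid (V=8, E=18, F=12) along a 3-gon: merge 3 vertices and 3 edges, delete both glued faces → V=19, E=41, F=24.
Check: V − E + F = 19 − 41 + 24 = 2.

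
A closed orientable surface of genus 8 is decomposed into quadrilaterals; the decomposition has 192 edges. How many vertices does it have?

χ = 2 − 2·8 = -14, and every face is a square so 4F = 2E.
F = 2E/4 = 96. Then V = -14 + E − F = -14 + 192 − 96 = 82.

82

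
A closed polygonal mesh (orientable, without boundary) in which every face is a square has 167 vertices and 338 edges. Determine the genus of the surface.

Every face is a square and each edge borders two faces, so 4F = 2·338, giving F = 169.
χ = V − E + F = 167 − 338 + 169 = -2.
For a closed orientable surface χ = 2 − 2g, so g = (2 − (-2))/2 = 2.

2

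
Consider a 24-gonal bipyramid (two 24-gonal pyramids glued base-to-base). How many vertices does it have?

26

A bipyramid over an n-gon has 2n triangular faces and n + 2 vertices: V = 24 + 2 = 26, E = 3·24 = 72, F = 2·24 = 48.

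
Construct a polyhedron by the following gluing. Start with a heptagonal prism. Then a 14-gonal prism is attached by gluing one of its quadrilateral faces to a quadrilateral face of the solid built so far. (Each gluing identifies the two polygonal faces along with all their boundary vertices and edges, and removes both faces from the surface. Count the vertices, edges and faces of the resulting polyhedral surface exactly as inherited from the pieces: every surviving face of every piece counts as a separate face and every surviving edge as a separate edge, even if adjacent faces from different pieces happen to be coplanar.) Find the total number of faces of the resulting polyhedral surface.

A heptagonal prism: V=14, E=21, F=9.
Attach a 14-gonal prism (V=28, E=42, F=16) along a 4-gon: merge 4 vertices and 4 edges, delete both glued faces → V=38, E=59, F=23.
Check: V − E + F = 38 − 59 + 23 = 2.

23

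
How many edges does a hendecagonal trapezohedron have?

The n-trapezohedron (dual of the n-antiprism) has V = 2·11 + 2 = 24, E = 4·11 = 44, F = 2·11 = 22.
Check: V − E + F = 24 − 44 + 22 = 2.

44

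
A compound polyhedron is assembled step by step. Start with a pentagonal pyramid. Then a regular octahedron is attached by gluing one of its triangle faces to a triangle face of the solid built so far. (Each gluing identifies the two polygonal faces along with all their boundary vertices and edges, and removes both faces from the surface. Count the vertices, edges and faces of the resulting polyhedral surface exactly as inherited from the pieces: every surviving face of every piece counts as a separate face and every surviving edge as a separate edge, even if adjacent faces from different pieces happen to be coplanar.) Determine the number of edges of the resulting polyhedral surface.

A pentagonal pyramid: V=6, E=10, F=6.
Attach a regular octahedron (V=6, E=12, F=8) along a 3-gon: merge 3 vertices and 3 edges, delete both glued faces → V=9, E=19, F=12.
Check: V − E + F = 9 − 19 + 12 = 2.

19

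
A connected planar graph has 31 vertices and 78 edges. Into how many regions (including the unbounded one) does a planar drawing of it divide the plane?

Euler's formula for a connected plane graph: V − E + F = 2, so F = 2 − 31 + 78 = 49.

49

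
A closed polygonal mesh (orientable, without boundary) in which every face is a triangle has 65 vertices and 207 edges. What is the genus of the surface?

Every face is a triangle and each edge borders two faces, so 3F = 2·207, giving F = 138.
χ = V − E + F = 65 − 207 + 138 = -4.
For a closed orientable surface χ = 2 − 2g, so g = (2 − (-4))/2 = 3.

3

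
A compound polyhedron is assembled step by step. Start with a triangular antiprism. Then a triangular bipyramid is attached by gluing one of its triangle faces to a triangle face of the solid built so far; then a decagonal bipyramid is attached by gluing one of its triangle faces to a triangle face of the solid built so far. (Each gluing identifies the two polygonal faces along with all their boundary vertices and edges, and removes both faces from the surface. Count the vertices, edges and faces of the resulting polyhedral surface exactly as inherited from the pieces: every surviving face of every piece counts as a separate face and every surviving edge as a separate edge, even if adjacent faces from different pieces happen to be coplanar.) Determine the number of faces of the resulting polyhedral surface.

30

A triangular antiprism: V=6, E=12, F=8.
Attach a triangular bipyramid (V=5, E=9, F=6) along a 3-gon: merge 3 vertices and 3 edges, delete both glued faces → V=8, E=18, F=12.
Attach a decagonal bipyramid (V=12, E=30, F=20) along a 3-gon: merge 3 vertices and 3 edges, delete both glued faces → V=17, E=45, F=30.
Check: V − E + F = 17 − 45 + 30 = 2.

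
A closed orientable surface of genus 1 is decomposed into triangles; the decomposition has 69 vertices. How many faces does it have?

χ = 2 − 2·1 = 0, and every face is a triangle so 3F = 2E.
V − E + F = 0 with E = 3F/2 gives 69 − (3/2 − 1)·F = 0, so F = 138 and E = 207.

138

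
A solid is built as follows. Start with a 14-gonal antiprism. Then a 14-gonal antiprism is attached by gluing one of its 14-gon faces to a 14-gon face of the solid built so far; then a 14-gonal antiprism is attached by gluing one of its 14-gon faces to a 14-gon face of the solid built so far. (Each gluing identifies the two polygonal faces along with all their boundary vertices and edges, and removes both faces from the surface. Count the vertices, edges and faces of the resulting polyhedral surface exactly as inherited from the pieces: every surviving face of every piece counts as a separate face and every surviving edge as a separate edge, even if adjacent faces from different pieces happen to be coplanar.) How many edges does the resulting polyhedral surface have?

140

A 14-gonal antiprism: V=28, E=56, F=30.
Attach a 14-gonal antiprism (V=28, E=56, F=30) along a 14-gon: merge 14 vertices and 14 edges, delete both glued faces → V=42, E=98, F=58.
Attach a 14-gonal antiprism (V=28, E=56, F=30) along a 14-gon: merge 14 vertices and 14 edges, delete both glued faces → V=56, E=140, F=86.
Check: V − E + F = 56 − 140 + 86 = 2.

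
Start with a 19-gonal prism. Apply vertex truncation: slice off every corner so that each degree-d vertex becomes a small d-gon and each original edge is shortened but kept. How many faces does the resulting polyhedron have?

The base solid has V = 38, E = 57, F = 21.
Truncation replaces each original edge-end by a new vertex, so V′ = 2E = 114.
Each original edge survives, and each old vertex of degree d contributes d new edges; summing degrees gives Σd = 2E, so E′ = E + 2E = 3E = 171.
Each original face survives and each original vertex becomes one new face: F′ = F + V = 59.

59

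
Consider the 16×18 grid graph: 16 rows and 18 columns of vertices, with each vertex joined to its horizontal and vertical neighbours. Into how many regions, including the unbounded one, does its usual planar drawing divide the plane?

The grid has V = 16·18 = 288 vertices and E = 16·17 + 18·15 = 542 edges.
F = 2 − V + E = 2 − 288 + 542 = 256.

256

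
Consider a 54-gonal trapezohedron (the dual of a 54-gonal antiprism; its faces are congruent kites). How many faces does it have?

The n-trapezohedron (dual of the n-antiprism) has V = 2·54 + 2 = 110, E = 4·54 = 216, F = 2·54 = 108.

108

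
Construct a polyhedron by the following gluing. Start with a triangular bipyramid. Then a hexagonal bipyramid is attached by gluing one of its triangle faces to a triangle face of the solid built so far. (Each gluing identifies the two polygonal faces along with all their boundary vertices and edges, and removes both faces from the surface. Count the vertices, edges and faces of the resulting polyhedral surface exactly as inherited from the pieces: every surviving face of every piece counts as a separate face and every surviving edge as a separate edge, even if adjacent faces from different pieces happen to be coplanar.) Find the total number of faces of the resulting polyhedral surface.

16

A triangular bipyramid: V=5, E=9, F=6.
Attach a hexagonal bipyramid (V=8, E=18, F=12) along a 3-gon: merge 3 vertices and 3 edges, delete both glued faces → V=10, E=24, F=16.
Check: V − E + F = 10 − 24 + 16 = 2.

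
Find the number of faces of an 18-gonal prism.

A prism on an n-gon has two n-gon bases and n rectangular sides: V = 2·18 = 36, E = 3·18 = 54, F = 18 + 2 = 20.
Check: V − E + F = 36 − 54 + 20 = 2.

20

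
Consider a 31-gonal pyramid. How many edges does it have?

62

A pyramid on an n-gon base has one n-gon and n triangles: V = 31 + 1 = 32, E = 2·31 = 62, F = 31 + 1 = 32.
Check: V − E + F = 32 − 62 + 32 = 2.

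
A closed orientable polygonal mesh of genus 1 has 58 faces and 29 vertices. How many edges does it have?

For a closed orientable surface of genus 1, χ = 2 − 2·1 = 0.
E = V + F − (0) = 29 + 58 − (0) = 87.

87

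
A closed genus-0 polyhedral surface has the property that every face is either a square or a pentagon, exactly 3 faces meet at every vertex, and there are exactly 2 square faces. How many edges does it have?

Let x be the number of pentagons; then F = 2 + x.
Edge–face incidences: 2E = 4·2 + 5·x = 8 + 5x.
Every vertex has degree 3, so 3V = 2E.
Euler: V − E + F = 2 ⇒ (2E)/3 − E + (2 + x) = 2.
Multiply by 6: 2·(2E) − 3·(2E) + 6·(2 + x) = 12, i.e. 12 + 6x − (8 + 5x) = 12.
Collecting terms: x + 4 = 12, so x = 8.
Then 2E = 8 + 5·8 = 48, so E = 24, V = 2E/3 = 16, F = 2 + 8 = 10.

24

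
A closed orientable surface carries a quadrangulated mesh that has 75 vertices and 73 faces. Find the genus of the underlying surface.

0

Every face is a square, so 2E = 4·73 = 292, giving E = 146.
χ = V − E + F = 75 − 146 + 73 = 2.
For a closed orientable surface χ = 2 − 2g, so g = (2 − (2))/2 = 0.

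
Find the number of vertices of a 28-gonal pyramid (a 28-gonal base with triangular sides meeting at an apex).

A pyramid on an n-gon base has one n-gon and n triangles: V = 28 + 1 = 29, E = 2·28 = 56, F = 28 + 1 = 29.

29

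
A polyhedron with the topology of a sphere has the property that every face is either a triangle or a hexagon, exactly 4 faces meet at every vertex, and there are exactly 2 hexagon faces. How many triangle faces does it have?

Let x be the number of triangles; then F = 2 + x.
Edge–face incidences: 2E = 6·2 + 3·x = 12 + 3x.
Every vertex has degree 4, so 4V = 2E.
Euler: V − E + F = 2 ⇒ (2E)/4 − E + (2 + x) = 2.
Multiply by 8: 2·(2E) − 4·(2E) + 8·(2 + x) = 16, i.e. 16 + 8x − 2·(12 + 3x) = 16.
Collecting terms: 2x − 8 = 16, so 2x = 24, so x = 12.
Then 2E = 12 + 3·12 = 48, so E = 24, V = 2E/4 = 12, F = 2 + 12 = 14.

12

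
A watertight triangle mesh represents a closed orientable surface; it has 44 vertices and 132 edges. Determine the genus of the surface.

Every face is a triangle and each edge borders two faces, so 3F = 2·132, giving F = 88.
χ = V − E + F = 44 − 132 + 88 = 0.
For a closed orientable surface χ = 2 − 2g, so g = (2 − (0))/2 = 1.

1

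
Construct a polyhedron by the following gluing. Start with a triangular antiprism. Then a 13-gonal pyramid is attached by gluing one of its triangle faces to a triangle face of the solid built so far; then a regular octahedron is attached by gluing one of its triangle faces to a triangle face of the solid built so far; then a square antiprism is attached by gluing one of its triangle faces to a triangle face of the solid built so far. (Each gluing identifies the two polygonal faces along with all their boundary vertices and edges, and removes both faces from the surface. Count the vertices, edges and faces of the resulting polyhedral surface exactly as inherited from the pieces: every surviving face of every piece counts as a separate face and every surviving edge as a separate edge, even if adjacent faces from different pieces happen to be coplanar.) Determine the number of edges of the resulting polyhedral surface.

A triangular antiprism: V=6, E=12, F=8.
Attach a 13-gonal pyramid (V=14, E=26, F=14) along a 3-gon: merge 3 vertices and 3 edges, delete both glued faces → V=17, E=35, F=20.
Attach a regular octahedron (V=6, E=12, F=8) along a 3-gon: merge 3 vertices and 3 edges, delete both glued faces → V=20, E=44, F=26.
Attach a square antiprism (V=8, E=16, F=10) along a 3-gon: merge 3 vertices and 3 edges, delete both glued faces → V=25, E=57, F=34.
Check: V − E + F = 25 − 57 + 34 = 2.

57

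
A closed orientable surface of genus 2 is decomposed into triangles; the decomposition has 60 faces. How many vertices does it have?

χ = 2 − 2·2 = -2, and every face is a triangle so 3F = 2E.
E = 3·60/2 = 90. Then V = -2 + E − F = -2 + 90 − 60 = 28.

28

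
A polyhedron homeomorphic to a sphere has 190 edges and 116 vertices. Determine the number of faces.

Here V − E + F = 2.
F = 2 − V + E = 2 − 116 + 190 = 76.

76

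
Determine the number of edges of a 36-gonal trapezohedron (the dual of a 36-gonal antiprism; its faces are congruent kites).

144

The n-trapezohedron (dual of the n-antiprism) has V = 2·36 + 2 = 74, E = 4·36 = 144, F = 2·36 = 72.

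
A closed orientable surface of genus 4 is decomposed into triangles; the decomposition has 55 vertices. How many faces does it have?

122

χ = 2 − 2·4 = -6, and every face is a triangle so 3F = 2E.
V − E + F = -6 with E = 3F/2 gives 55 − (3/2 − 1)·F = -6, so F = 122 and E = 183.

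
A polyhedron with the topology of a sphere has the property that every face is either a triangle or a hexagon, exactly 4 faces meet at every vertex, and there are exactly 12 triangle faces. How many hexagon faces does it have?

2

Let x be the number of hexagons; then F = 12 + x.
Edge–face incidences: 2E = 3·12 + 6·x = 36 + 6x.
Every vertex has degree 4, so 4V = 2E.
Euler: V − E + F = 2 ⇒ (2E)/4 − E + (12 + x) = 2.
Multiply by 8: 2·(2E) − 4·(2E) + 8·(12 + x) = 16, i.e. 96 + 8x − 2·(36 + 6x) = 16.
Collecting terms: −4x + 24 = 16, so −4x = −8, so x = 2.
Then 2E = 36 + 6·2 = 48, so E = 24, V = 2E/4 = 12, F = 12 + 2 = 14.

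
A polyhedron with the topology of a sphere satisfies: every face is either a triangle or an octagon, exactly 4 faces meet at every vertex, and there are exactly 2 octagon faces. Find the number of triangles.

Let x be the number of triangles; then F = 2 + x.
Edge–face incidences: 2E = 8·2 + 3·x = 16 + 3x.
Every vertex has degree 4, so 4V = 2E.
Euler: V − E + F = 2 ⇒ (2E)/4 − E + (2 + x) = 2.
Multiply by 8: 2·(2E) − 4·(2E) + 8·(2 + x) = 16, i.e. 16 + 8x − 2·(16 + 3x) = 16.
Collecting terms: 2x − 16 = 16, so 2x = 32, so x = 16.
Then 2E = 16 + 3·16 = 64, so E = 32, V = 2E/4 = 16, F = 2 + 16 = 18.

16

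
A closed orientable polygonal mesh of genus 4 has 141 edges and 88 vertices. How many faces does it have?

47

For a closed orientable surface of genus 4, χ = 2 − 2·4 = -6.
F = -6 − V + E = -6 − 88 + 141 = 47.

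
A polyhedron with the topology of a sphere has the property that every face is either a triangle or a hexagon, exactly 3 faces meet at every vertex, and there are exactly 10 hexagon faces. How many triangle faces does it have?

Let x be the number of triangles; then F = 10 + x.
Edge–face incidences: 2E = 6·10 + 3·x = 60 + 3x.
Every vertex has degree 3, so 3V = 2E.
Euler: V − E + F = 2 ⇒ (2E)/3 − E + (10 + x) = 2.
Multiply by 6: 2·(2E) − 3·(2E) + 6·(10 + x) = 12, i.e. 60 + 6x − (60 + 3x) = 12.
Collecting terms: 3x = 12, so x = 4.
Then 2E = 60 + 3·4 = 72, so E = 36, V = 2E/3 = 24, F = 10 + 4 = 14.

4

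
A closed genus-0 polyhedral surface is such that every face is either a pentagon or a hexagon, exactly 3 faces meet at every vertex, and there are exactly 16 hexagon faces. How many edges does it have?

Let x be the number of pentagons; then F = 16 + x.
Edge–face incidences: 2E = 6·16 + 5·x = 96 + 5x.
Every vertex has degree 3, so 3V = 2E.
Euler: V − E + F = 2 ⇒ (2E)/3 − E + (16 + x) = 2.
Multiply by 6: 2·(2E) − 3·(2E) + 6·(16 + x) = 12, i.e. 96 + 6x − (96 + 5x) = 12.
Collecting terms: x = 12.
Then 2E = 96 + 5·12 = 156, so E = 78, V = 2E/3 = 52, F = 16 + 12 = 28.

78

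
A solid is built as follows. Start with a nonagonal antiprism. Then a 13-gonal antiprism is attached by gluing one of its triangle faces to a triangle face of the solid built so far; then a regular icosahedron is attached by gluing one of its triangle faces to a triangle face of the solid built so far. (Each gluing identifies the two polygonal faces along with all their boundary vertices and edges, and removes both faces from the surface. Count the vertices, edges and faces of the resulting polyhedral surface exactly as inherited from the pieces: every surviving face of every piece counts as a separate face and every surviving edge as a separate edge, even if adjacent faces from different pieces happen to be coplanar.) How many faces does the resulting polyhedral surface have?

64

A nonagonal antiprism: V=18, E=36, F=20.
Attach a 13-gonal antiprism (V=26, E=52, F=28) along a 3-gon: merge 3 vertices and 3 edges, delete both glued faces → V=41, E=85, F=46.
Attach a regular icosahedron (V=12, E=30, F=20) along a 3-gon: merge 3 vertices and 3 edges, delete both glued faces → V=50, E=112, F=64.
Check: V − E + F = 50 − 112 + 64 = 2.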